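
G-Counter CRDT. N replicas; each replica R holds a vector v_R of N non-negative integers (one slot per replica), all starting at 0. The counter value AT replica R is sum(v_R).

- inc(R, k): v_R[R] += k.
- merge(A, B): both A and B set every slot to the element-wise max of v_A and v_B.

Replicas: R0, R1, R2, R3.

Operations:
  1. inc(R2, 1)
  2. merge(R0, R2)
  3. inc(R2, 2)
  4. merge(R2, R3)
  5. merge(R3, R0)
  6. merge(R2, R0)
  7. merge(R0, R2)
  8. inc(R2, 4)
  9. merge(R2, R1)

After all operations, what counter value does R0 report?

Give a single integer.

Answer: 3

Derivation:
Op 1: inc R2 by 1 -> R2=(0,0,1,0) value=1
Op 2: merge R0<->R2 -> R0=(0,0,1,0) R2=(0,0,1,0)
Op 3: inc R2 by 2 -> R2=(0,0,3,0) value=3
Op 4: merge R2<->R3 -> R2=(0,0,3,0) R3=(0,0,3,0)
Op 5: merge R3<->R0 -> R3=(0,0,3,0) R0=(0,0,3,0)
Op 6: merge R2<->R0 -> R2=(0,0,3,0) R0=(0,0,3,0)
Op 7: merge R0<->R2 -> R0=(0,0,3,0) R2=(0,0,3,0)
Op 8: inc R2 by 4 -> R2=(0,0,7,0) value=7
Op 9: merge R2<->R1 -> R2=(0,0,7,0) R1=(0,0,7,0)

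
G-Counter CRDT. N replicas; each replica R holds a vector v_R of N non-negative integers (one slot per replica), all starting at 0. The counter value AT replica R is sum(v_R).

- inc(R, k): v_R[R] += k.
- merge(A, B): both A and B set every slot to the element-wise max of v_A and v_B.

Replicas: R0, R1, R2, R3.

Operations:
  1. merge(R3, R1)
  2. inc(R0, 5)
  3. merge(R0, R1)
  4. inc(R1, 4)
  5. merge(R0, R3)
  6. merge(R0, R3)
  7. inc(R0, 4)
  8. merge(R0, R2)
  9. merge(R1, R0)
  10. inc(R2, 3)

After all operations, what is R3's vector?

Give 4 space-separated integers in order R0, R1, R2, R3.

Op 1: merge R3<->R1 -> R3=(0,0,0,0) R1=(0,0,0,0)
Op 2: inc R0 by 5 -> R0=(5,0,0,0) value=5
Op 3: merge R0<->R1 -> R0=(5,0,0,0) R1=(5,0,0,0)
Op 4: inc R1 by 4 -> R1=(5,4,0,0) value=9
Op 5: merge R0<->R3 -> R0=(5,0,0,0) R3=(5,0,0,0)
Op 6: merge R0<->R3 -> R0=(5,0,0,0) R3=(5,0,0,0)
Op 7: inc R0 by 4 -> R0=(9,0,0,0) value=9
Op 8: merge R0<->R2 -> R0=(9,0,0,0) R2=(9,0,0,0)
Op 9: merge R1<->R0 -> R1=(9,4,0,0) R0=(9,4,0,0)
Op 10: inc R2 by 3 -> R2=(9,0,3,0) value=12

Answer: 5 0 0 0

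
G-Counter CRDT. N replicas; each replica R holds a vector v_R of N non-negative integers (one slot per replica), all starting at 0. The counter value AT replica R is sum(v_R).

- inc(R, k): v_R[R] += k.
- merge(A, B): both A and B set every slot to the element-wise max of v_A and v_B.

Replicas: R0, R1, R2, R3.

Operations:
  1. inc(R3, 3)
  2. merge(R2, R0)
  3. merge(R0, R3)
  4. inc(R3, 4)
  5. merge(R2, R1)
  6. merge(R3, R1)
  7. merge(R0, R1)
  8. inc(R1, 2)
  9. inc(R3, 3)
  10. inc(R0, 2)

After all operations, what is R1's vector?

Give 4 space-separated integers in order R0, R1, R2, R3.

Answer: 0 2 0 7

Derivation:
Op 1: inc R3 by 3 -> R3=(0,0,0,3) value=3
Op 2: merge R2<->R0 -> R2=(0,0,0,0) R0=(0,0,0,0)
Op 3: merge R0<->R3 -> R0=(0,0,0,3) R3=(0,0,0,3)
Op 4: inc R3 by 4 -> R3=(0,0,0,7) value=7
Op 5: merge R2<->R1 -> R2=(0,0,0,0) R1=(0,0,0,0)
Op 6: merge R3<->R1 -> R3=(0,0,0,7) R1=(0,0,0,7)
Op 7: merge R0<->R1 -> R0=(0,0,0,7) R1=(0,0,0,7)
Op 8: inc R1 by 2 -> R1=(0,2,0,7) value=9
Op 9: inc R3 by 3 -> R3=(0,0,0,10) value=10
Op 10: inc R0 by 2 -> R0=(2,0,0,7) value=9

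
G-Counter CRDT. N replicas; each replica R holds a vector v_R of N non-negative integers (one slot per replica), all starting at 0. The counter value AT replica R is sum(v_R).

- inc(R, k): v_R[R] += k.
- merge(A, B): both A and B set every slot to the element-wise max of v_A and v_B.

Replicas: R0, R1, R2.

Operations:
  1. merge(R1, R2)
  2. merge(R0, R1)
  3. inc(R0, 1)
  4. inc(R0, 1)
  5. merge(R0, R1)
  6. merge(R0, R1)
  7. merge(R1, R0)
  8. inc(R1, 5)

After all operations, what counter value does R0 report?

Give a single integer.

Answer: 2

Derivation:
Op 1: merge R1<->R2 -> R1=(0,0,0) R2=(0,0,0)
Op 2: merge R0<->R1 -> R0=(0,0,0) R1=(0,0,0)
Op 3: inc R0 by 1 -> R0=(1,0,0) value=1
Op 4: inc R0 by 1 -> R0=(2,0,0) value=2
Op 5: merge R0<->R1 -> R0=(2,0,0) R1=(2,0,0)
Op 6: merge R0<->R1 -> R0=(2,0,0) R1=(2,0,0)
Op 7: merge R1<->R0 -> R1=(2,0,0) R0=(2,0,0)
Op 8: inc R1 by 5 -> R1=(2,5,0) value=7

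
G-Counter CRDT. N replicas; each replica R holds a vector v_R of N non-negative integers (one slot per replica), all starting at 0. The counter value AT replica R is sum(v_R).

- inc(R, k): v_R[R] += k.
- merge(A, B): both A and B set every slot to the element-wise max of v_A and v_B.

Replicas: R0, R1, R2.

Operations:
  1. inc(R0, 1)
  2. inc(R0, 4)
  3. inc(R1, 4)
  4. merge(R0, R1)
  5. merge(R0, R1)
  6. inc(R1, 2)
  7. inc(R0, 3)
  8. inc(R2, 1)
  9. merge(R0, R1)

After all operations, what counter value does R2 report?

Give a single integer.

Answer: 1

Derivation:
Op 1: inc R0 by 1 -> R0=(1,0,0) value=1
Op 2: inc R0 by 4 -> R0=(5,0,0) value=5
Op 3: inc R1 by 4 -> R1=(0,4,0) value=4
Op 4: merge R0<->R1 -> R0=(5,4,0) R1=(5,4,0)
Op 5: merge R0<->R1 -> R0=(5,4,0) R1=(5,4,0)
Op 6: inc R1 by 2 -> R1=(5,6,0) value=11
Op 7: inc R0 by 3 -> R0=(8,4,0) value=12
Op 8: inc R2 by 1 -> R2=(0,0,1) value=1
Op 9: merge R0<->R1 -> R0=(8,6,0) R1=(8,6,0)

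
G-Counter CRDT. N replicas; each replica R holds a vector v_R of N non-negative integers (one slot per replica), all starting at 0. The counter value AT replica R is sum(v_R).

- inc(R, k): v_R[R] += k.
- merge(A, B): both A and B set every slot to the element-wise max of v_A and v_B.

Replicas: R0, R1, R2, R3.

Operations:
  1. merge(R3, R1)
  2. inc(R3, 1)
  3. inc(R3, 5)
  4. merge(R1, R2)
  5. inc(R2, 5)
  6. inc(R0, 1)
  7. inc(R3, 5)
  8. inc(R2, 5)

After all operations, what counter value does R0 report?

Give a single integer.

Answer: 1

Derivation:
Op 1: merge R3<->R1 -> R3=(0,0,0,0) R1=(0,0,0,0)
Op 2: inc R3 by 1 -> R3=(0,0,0,1) value=1
Op 3: inc R3 by 5 -> R3=(0,0,0,6) value=6
Op 4: merge R1<->R2 -> R1=(0,0,0,0) R2=(0,0,0,0)
Op 5: inc R2 by 5 -> R2=(0,0,5,0) value=5
Op 6: inc R0 by 1 -> R0=(1,0,0,0) value=1
Op 7: inc R3 by 5 -> R3=(0,0,0,11) value=11
Op 8: inc R2 by 5 -> R2=(0,0,10,0) value=10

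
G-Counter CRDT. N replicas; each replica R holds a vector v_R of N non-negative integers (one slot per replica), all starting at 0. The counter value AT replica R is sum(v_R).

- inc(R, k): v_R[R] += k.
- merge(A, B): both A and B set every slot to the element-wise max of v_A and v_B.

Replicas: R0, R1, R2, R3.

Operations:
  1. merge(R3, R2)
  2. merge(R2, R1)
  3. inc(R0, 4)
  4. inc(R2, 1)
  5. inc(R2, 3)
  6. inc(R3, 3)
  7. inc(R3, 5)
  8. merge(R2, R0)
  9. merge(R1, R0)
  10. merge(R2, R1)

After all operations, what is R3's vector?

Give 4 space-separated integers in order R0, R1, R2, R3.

Op 1: merge R3<->R2 -> R3=(0,0,0,0) R2=(0,0,0,0)
Op 2: merge R2<->R1 -> R2=(0,0,0,0) R1=(0,0,0,0)
Op 3: inc R0 by 4 -> R0=(4,0,0,0) value=4
Op 4: inc R2 by 1 -> R2=(0,0,1,0) value=1
Op 5: inc R2 by 3 -> R2=(0,0,4,0) value=4
Op 6: inc R3 by 3 -> R3=(0,0,0,3) value=3
Op 7: inc R3 by 5 -> R3=(0,0,0,8) value=8
Op 8: merge R2<->R0 -> R2=(4,0,4,0) R0=(4,0,4,0)
Op 9: merge R1<->R0 -> R1=(4,0,4,0) R0=(4,0,4,0)
Op 10: merge R2<->R1 -> R2=(4,0,4,0) R1=(4,0,4,0)

Answer: 0 0 0 8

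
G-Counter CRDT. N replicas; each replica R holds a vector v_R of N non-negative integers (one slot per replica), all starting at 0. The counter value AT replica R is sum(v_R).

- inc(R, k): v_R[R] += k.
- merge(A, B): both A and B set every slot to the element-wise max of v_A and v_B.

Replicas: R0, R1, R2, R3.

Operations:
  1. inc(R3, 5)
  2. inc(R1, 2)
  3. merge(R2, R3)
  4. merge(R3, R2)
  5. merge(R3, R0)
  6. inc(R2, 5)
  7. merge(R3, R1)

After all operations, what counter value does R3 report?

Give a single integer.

Answer: 7

Derivation:
Op 1: inc R3 by 5 -> R3=(0,0,0,5) value=5
Op 2: inc R1 by 2 -> R1=(0,2,0,0) value=2
Op 3: merge R2<->R3 -> R2=(0,0,0,5) R3=(0,0,0,5)
Op 4: merge R3<->R2 -> R3=(0,0,0,5) R2=(0,0,0,5)
Op 5: merge R3<->R0 -> R3=(0,0,0,5) R0=(0,0,0,5)
Op 6: inc R2 by 5 -> R2=(0,0,5,5) value=10
Op 7: merge R3<->R1 -> R3=(0,2,0,5) R1=(0,2,0,5)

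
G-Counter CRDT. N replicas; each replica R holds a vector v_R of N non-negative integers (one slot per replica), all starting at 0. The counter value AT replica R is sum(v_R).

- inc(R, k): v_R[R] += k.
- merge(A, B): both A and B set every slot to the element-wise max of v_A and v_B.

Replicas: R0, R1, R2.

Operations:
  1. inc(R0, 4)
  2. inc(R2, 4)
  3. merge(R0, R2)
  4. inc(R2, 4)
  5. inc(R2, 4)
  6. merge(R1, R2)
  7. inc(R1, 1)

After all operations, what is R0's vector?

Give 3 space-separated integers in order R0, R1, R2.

Answer: 4 0 4

Derivation:
Op 1: inc R0 by 4 -> R0=(4,0,0) value=4
Op 2: inc R2 by 4 -> R2=(0,0,4) value=4
Op 3: merge R0<->R2 -> R0=(4,0,4) R2=(4,0,4)
Op 4: inc R2 by 4 -> R2=(4,0,8) value=12
Op 5: inc R2 by 4 -> R2=(4,0,12) value=16
Op 6: merge R1<->R2 -> R1=(4,0,12) R2=(4,0,12)
Op 7: inc R1 by 1 -> R1=(4,1,12) value=17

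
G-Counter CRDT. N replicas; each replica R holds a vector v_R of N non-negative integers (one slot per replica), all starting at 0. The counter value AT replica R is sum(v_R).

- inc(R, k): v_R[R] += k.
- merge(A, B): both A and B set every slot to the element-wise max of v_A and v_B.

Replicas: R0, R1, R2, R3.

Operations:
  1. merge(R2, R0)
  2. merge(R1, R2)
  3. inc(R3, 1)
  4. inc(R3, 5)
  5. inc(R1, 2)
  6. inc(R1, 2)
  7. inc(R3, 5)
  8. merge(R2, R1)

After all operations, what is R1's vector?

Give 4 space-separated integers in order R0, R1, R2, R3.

Op 1: merge R2<->R0 -> R2=(0,0,0,0) R0=(0,0,0,0)
Op 2: merge R1<->R2 -> R1=(0,0,0,0) R2=(0,0,0,0)
Op 3: inc R3 by 1 -> R3=(0,0,0,1) value=1
Op 4: inc R3 by 5 -> R3=(0,0,0,6) value=6
Op 5: inc R1 by 2 -> R1=(0,2,0,0) value=2
Op 6: inc R1 by 2 -> R1=(0,4,0,0) value=4
Op 7: inc R3 by 5 -> R3=(0,0,0,11) value=11
Op 8: merge R2<->R1 -> R2=(0,4,0,0) R1=(0,4,0,0)

Answer: 0 4 0 0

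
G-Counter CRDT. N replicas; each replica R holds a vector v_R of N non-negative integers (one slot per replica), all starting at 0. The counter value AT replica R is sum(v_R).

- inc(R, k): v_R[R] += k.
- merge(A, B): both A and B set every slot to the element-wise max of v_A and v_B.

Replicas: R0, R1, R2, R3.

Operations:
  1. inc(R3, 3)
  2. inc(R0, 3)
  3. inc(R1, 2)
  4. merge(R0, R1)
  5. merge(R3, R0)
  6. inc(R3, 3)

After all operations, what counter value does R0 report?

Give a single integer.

Op 1: inc R3 by 3 -> R3=(0,0,0,3) value=3
Op 2: inc R0 by 3 -> R0=(3,0,0,0) value=3
Op 3: inc R1 by 2 -> R1=(0,2,0,0) value=2
Op 4: merge R0<->R1 -> R0=(3,2,0,0) R1=(3,2,0,0)
Op 5: merge R3<->R0 -> R3=(3,2,0,3) R0=(3,2,0,3)
Op 6: inc R3 by 3 -> R3=(3,2,0,6) value=11

Answer: 8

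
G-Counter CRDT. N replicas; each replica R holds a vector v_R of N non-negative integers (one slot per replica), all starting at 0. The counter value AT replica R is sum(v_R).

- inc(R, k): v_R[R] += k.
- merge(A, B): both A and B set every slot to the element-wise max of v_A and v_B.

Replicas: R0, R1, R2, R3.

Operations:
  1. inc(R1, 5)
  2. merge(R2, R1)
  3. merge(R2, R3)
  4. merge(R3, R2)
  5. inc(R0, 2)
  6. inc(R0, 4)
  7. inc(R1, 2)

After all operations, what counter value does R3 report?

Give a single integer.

Op 1: inc R1 by 5 -> R1=(0,5,0,0) value=5
Op 2: merge R2<->R1 -> R2=(0,5,0,0) R1=(0,5,0,0)
Op 3: merge R2<->R3 -> R2=(0,5,0,0) R3=(0,5,0,0)
Op 4: merge R3<->R2 -> R3=(0,5,0,0) R2=(0,5,0,0)
Op 5: inc R0 by 2 -> R0=(2,0,0,0) value=2
Op 6: inc R0 by 4 -> R0=(6,0,0,0) value=6
Op 7: inc R1 by 2 -> R1=(0,7,0,0) value=7

Answer: 5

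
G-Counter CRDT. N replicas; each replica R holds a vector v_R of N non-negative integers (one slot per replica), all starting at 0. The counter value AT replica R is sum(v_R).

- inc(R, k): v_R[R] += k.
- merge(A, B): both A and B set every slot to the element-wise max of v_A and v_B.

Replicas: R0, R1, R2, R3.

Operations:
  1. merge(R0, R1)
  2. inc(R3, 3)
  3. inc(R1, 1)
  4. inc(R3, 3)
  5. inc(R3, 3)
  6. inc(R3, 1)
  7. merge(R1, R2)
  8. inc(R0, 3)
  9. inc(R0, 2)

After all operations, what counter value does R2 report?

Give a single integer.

Op 1: merge R0<->R1 -> R0=(0,0,0,0) R1=(0,0,0,0)
Op 2: inc R3 by 3 -> R3=(0,0,0,3) value=3
Op 3: inc R1 by 1 -> R1=(0,1,0,0) value=1
Op 4: inc R3 by 3 -> R3=(0,0,0,6) value=6
Op 5: inc R3 by 3 -> R3=(0,0,0,9) value=9
Op 6: inc R3 by 1 -> R3=(0,0,0,10) value=10
Op 7: merge R1<->R2 -> R1=(0,1,0,0) R2=(0,1,0,0)
Op 8: inc R0 by 3 -> R0=(3,0,0,0) value=3
Op 9: inc R0 by 2 -> R0=(5,0,0,0) value=5

Answer: 1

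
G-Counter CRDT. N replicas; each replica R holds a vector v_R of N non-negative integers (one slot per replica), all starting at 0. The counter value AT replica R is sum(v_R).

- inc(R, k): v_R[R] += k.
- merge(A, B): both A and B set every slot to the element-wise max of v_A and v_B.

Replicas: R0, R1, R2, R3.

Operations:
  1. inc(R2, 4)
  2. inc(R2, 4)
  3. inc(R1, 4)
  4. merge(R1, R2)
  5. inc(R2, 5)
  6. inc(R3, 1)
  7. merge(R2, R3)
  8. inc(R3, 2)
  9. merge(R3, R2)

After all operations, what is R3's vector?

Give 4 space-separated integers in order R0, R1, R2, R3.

Op 1: inc R2 by 4 -> R2=(0,0,4,0) value=4
Op 2: inc R2 by 4 -> R2=(0,0,8,0) value=8
Op 3: inc R1 by 4 -> R1=(0,4,0,0) value=4
Op 4: merge R1<->R2 -> R1=(0,4,8,0) R2=(0,4,8,0)
Op 5: inc R2 by 5 -> R2=(0,4,13,0) value=17
Op 6: inc R3 by 1 -> R3=(0,0,0,1) value=1
Op 7: merge R2<->R3 -> R2=(0,4,13,1) R3=(0,4,13,1)
Op 8: inc R3 by 2 -> R3=(0,4,13,3) value=20
Op 9: merge R3<->R2 -> R3=(0,4,13,3) R2=(0,4,13,3)

Answer: 0 4 13 3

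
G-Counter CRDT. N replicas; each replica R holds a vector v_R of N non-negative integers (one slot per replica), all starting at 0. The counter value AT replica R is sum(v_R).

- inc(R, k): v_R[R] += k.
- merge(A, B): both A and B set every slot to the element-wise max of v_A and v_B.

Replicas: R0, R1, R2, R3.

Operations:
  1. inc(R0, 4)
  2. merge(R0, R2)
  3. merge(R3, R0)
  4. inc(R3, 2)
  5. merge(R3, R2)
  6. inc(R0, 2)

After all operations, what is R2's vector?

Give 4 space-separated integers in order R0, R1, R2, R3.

Op 1: inc R0 by 4 -> R0=(4,0,0,0) value=4
Op 2: merge R0<->R2 -> R0=(4,0,0,0) R2=(4,0,0,0)
Op 3: merge R3<->R0 -> R3=(4,0,0,0) R0=(4,0,0,0)
Op 4: inc R3 by 2 -> R3=(4,0,0,2) value=6
Op 5: merge R3<->R2 -> R3=(4,0,0,2) R2=(4,0,0,2)
Op 6: inc R0 by 2 -> R0=(6,0,0,0) value=6

Answer: 4 0 0 2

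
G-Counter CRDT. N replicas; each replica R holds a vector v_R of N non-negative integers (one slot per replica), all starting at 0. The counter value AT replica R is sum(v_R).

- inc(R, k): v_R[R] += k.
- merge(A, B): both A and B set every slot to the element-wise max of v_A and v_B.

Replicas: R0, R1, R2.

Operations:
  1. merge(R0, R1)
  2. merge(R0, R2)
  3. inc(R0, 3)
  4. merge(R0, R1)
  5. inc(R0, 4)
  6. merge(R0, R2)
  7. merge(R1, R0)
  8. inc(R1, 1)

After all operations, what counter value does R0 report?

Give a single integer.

Answer: 7

Derivation:
Op 1: merge R0<->R1 -> R0=(0,0,0) R1=(0,0,0)
Op 2: merge R0<->R2 -> R0=(0,0,0) R2=(0,0,0)
Op 3: inc R0 by 3 -> R0=(3,0,0) value=3
Op 4: merge R0<->R1 -> R0=(3,0,0) R1=(3,0,0)
Op 5: inc R0 by 4 -> R0=(7,0,0) value=7
Op 6: merge R0<->R2 -> R0=(7,0,0) R2=(7,0,0)
Op 7: merge R1<->R0 -> R1=(7,0,0) R0=(7,0,0)
Op 8: inc R1 by 1 -> R1=(7,1,0) value=8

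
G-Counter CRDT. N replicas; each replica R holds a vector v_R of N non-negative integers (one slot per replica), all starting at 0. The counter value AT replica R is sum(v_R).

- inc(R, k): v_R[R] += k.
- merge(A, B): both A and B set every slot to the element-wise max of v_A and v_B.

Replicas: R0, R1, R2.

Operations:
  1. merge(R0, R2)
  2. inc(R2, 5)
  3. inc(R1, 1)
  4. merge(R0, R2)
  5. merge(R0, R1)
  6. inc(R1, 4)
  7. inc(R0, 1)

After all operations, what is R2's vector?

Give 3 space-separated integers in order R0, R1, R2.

Answer: 0 0 5

Derivation:
Op 1: merge R0<->R2 -> R0=(0,0,0) R2=(0,0,0)
Op 2: inc R2 by 5 -> R2=(0,0,5) value=5
Op 3: inc R1 by 1 -> R1=(0,1,0) value=1
Op 4: merge R0<->R2 -> R0=(0,0,5) R2=(0,0,5)
Op 5: merge R0<->R1 -> R0=(0,1,5) R1=(0,1,5)
Op 6: inc R1 by 4 -> R1=(0,5,5) value=10
Op 7: inc R0 by 1 -> R0=(1,1,5) value=7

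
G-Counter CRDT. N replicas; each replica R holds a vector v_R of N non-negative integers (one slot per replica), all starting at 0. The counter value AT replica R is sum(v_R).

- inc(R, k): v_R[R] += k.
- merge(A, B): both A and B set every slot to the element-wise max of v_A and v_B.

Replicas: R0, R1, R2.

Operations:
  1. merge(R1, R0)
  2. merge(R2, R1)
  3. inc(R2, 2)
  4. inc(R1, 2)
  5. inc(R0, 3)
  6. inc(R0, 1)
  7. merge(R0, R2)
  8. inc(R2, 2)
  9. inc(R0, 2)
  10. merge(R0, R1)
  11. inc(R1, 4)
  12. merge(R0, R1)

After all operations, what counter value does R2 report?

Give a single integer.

Op 1: merge R1<->R0 -> R1=(0,0,0) R0=(0,0,0)
Op 2: merge R2<->R1 -> R2=(0,0,0) R1=(0,0,0)
Op 3: inc R2 by 2 -> R2=(0,0,2) value=2
Op 4: inc R1 by 2 -> R1=(0,2,0) value=2
Op 5: inc R0 by 3 -> R0=(3,0,0) value=3
Op 6: inc R0 by 1 -> R0=(4,0,0) value=4
Op 7: merge R0<->R2 -> R0=(4,0,2) R2=(4,0,2)
Op 8: inc R2 by 2 -> R2=(4,0,4) value=8
Op 9: inc R0 by 2 -> R0=(6,0,2) value=8
Op 10: merge R0<->R1 -> R0=(6,2,2) R1=(6,2,2)
Op 11: inc R1 by 4 -> R1=(6,6,2) value=14
Op 12: merge R0<->R1 -> R0=(6,6,2) R1=(6,6,2)

Answer: 8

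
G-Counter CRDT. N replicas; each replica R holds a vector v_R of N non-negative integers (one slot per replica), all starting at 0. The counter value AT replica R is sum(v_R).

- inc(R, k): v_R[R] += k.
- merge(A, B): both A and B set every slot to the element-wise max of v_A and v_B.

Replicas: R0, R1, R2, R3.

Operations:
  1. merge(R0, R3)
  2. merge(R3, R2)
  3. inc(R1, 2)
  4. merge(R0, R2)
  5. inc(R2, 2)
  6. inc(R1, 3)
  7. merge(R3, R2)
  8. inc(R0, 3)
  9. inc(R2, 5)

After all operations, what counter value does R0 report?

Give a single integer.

Answer: 3

Derivation:
Op 1: merge R0<->R3 -> R0=(0,0,0,0) R3=(0,0,0,0)
Op 2: merge R3<->R2 -> R3=(0,0,0,0) R2=(0,0,0,0)
Op 3: inc R1 by 2 -> R1=(0,2,0,0) value=2
Op 4: merge R0<->R2 -> R0=(0,0,0,0) R2=(0,0,0,0)
Op 5: inc R2 by 2 -> R2=(0,0,2,0) value=2
Op 6: inc R1 by 3 -> R1=(0,5,0,0) value=5
Op 7: merge R3<->R2 -> R3=(0,0,2,0) R2=(0,0,2,0)
Op 8: inc R0 by 3 -> R0=(3,0,0,0) value=3
Op 9: inc R2 by 5 -> R2=(0,0,7,0) value=7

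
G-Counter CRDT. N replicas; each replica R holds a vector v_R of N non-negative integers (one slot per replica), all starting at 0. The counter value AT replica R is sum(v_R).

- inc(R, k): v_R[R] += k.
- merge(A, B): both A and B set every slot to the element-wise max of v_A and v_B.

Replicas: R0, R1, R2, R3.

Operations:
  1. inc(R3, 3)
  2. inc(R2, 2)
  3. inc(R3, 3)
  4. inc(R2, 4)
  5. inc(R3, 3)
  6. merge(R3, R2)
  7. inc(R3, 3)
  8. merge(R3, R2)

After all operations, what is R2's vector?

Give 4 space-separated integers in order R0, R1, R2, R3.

Op 1: inc R3 by 3 -> R3=(0,0,0,3) value=3
Op 2: inc R2 by 2 -> R2=(0,0,2,0) value=2
Op 3: inc R3 by 3 -> R3=(0,0,0,6) value=6
Op 4: inc R2 by 4 -> R2=(0,0,6,0) value=6
Op 5: inc R3 by 3 -> R3=(0,0,0,9) value=9
Op 6: merge R3<->R2 -> R3=(0,0,6,9) R2=(0,0,6,9)
Op 7: inc R3 by 3 -> R3=(0,0,6,12) value=18
Op 8: merge R3<->R2 -> R3=(0,0,6,12) R2=(0,0,6,12)

Answer: 0 0 6 12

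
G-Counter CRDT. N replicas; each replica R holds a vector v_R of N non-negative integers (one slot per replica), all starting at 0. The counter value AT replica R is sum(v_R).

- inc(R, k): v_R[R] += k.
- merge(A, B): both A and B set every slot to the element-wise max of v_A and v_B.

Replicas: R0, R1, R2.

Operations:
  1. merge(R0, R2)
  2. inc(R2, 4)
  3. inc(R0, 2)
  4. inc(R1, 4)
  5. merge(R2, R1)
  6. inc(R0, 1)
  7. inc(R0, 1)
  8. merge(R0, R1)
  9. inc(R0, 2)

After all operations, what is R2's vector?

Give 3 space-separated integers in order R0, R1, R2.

Answer: 0 4 4

Derivation:
Op 1: merge R0<->R2 -> R0=(0,0,0) R2=(0,0,0)
Op 2: inc R2 by 4 -> R2=(0,0,4) value=4
Op 3: inc R0 by 2 -> R0=(2,0,0) value=2
Op 4: inc R1 by 4 -> R1=(0,4,0) value=4
Op 5: merge R2<->R1 -> R2=(0,4,4) R1=(0,4,4)
Op 6: inc R0 by 1 -> R0=(3,0,0) value=3
Op 7: inc R0 by 1 -> R0=(4,0,0) value=4
Op 8: merge R0<->R1 -> R0=(4,4,4) R1=(4,4,4)
Op 9: inc R0 by 2 -> R0=(6,4,4) value=14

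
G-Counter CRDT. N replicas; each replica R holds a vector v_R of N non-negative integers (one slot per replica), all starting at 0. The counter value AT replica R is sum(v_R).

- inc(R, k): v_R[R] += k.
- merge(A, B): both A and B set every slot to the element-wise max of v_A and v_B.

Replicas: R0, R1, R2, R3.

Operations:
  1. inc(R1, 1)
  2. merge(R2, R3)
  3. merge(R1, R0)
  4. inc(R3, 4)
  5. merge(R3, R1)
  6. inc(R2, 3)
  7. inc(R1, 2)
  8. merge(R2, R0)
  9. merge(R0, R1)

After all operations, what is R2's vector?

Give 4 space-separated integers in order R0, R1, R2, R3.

Answer: 0 1 3 0

Derivation:
Op 1: inc R1 by 1 -> R1=(0,1,0,0) value=1
Op 2: merge R2<->R3 -> R2=(0,0,0,0) R3=(0,0,0,0)
Op 3: merge R1<->R0 -> R1=(0,1,0,0) R0=(0,1,0,0)
Op 4: inc R3 by 4 -> R3=(0,0,0,4) value=4
Op 5: merge R3<->R1 -> R3=(0,1,0,4) R1=(0,1,0,4)
Op 6: inc R2 by 3 -> R2=(0,0,3,0) value=3
Op 7: inc R1 by 2 -> R1=(0,3,0,4) value=7
Op 8: merge R2<->R0 -> R2=(0,1,3,0) R0=(0,1,3,0)
Op 9: merge R0<->R1 -> R0=(0,3,3,4) R1=(0,3,3,4)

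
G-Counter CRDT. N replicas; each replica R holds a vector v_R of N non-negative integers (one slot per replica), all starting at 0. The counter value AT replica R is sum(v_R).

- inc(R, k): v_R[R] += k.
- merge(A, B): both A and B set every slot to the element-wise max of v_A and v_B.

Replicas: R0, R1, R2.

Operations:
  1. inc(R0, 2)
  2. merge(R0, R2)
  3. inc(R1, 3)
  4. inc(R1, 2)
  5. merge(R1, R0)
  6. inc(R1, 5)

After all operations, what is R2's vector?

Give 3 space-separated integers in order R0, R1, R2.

Op 1: inc R0 by 2 -> R0=(2,0,0) value=2
Op 2: merge R0<->R2 -> R0=(2,0,0) R2=(2,0,0)
Op 3: inc R1 by 3 -> R1=(0,3,0) value=3
Op 4: inc R1 by 2 -> R1=(0,5,0) value=5
Op 5: merge R1<->R0 -> R1=(2,5,0) R0=(2,5,0)
Op 6: inc R1 by 5 -> R1=(2,10,0) value=12

Answer: 2 0 0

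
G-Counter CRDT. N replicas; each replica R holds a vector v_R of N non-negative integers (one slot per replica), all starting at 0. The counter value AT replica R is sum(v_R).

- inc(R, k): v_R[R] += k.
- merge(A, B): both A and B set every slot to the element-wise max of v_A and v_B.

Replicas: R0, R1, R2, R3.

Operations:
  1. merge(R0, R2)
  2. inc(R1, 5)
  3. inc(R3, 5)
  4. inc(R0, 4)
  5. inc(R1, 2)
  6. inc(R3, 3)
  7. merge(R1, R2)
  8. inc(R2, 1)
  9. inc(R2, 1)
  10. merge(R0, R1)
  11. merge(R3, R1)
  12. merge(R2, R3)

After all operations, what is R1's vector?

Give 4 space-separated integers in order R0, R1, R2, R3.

Op 1: merge R0<->R2 -> R0=(0,0,0,0) R2=(0,0,0,0)
Op 2: inc R1 by 5 -> R1=(0,5,0,0) value=5
Op 3: inc R3 by 5 -> R3=(0,0,0,5) value=5
Op 4: inc R0 by 4 -> R0=(4,0,0,0) value=4
Op 5: inc R1 by 2 -> R1=(0,7,0,0) value=7
Op 6: inc R3 by 3 -> R3=(0,0,0,8) value=8
Op 7: merge R1<->R2 -> R1=(0,7,0,0) R2=(0,7,0,0)
Op 8: inc R2 by 1 -> R2=(0,7,1,0) value=8
Op 9: inc R2 by 1 -> R2=(0,7,2,0) value=9
Op 10: merge R0<->R1 -> R0=(4,7,0,0) R1=(4,7,0,0)
Op 11: merge R3<->R1 -> R3=(4,7,0,8) R1=(4,7,0,8)
Op 12: merge R2<->R3 -> R2=(4,7,2,8) R3=(4,7,2,8)

Answer: 4 7 0 8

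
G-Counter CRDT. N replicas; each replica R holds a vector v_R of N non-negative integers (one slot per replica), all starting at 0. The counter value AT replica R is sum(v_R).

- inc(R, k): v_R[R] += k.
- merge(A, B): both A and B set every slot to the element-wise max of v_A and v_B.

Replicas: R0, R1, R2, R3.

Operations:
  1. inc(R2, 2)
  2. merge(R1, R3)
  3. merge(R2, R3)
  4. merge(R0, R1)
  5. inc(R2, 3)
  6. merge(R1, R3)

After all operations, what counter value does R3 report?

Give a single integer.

Op 1: inc R2 by 2 -> R2=(0,0,2,0) value=2
Op 2: merge R1<->R3 -> R1=(0,0,0,0) R3=(0,0,0,0)
Op 3: merge R2<->R3 -> R2=(0,0,2,0) R3=(0,0,2,0)
Op 4: merge R0<->R1 -> R0=(0,0,0,0) R1=(0,0,0,0)
Op 5: inc R2 by 3 -> R2=(0,0,5,0) value=5
Op 6: merge R1<->R3 -> R1=(0,0,2,0) R3=(0,0,2,0)

Answer: 2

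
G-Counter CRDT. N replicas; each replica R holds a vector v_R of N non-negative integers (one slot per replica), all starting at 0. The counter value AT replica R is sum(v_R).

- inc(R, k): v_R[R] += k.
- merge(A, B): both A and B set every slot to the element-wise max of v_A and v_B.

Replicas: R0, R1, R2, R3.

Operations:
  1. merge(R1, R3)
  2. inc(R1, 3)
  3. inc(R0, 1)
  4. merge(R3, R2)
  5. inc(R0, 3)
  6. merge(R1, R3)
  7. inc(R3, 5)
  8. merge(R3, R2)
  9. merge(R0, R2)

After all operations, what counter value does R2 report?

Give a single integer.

Answer: 12

Derivation:
Op 1: merge R1<->R3 -> R1=(0,0,0,0) R3=(0,0,0,0)
Op 2: inc R1 by 3 -> R1=(0,3,0,0) value=3
Op 3: inc R0 by 1 -> R0=(1,0,0,0) value=1
Op 4: merge R3<->R2 -> R3=(0,0,0,0) R2=(0,0,0,0)
Op 5: inc R0 by 3 -> R0=(4,0,0,0) value=4
Op 6: merge R1<->R3 -> R1=(0,3,0,0) R3=(0,3,0,0)
Op 7: inc R3 by 5 -> R3=(0,3,0,5) value=8
Op 8: merge R3<->R2 -> R3=(0,3,0,5) R2=(0,3,0,5)
Op 9: merge R0<->R2 -> R0=(4,3,0,5) R2=(4,3,0,5)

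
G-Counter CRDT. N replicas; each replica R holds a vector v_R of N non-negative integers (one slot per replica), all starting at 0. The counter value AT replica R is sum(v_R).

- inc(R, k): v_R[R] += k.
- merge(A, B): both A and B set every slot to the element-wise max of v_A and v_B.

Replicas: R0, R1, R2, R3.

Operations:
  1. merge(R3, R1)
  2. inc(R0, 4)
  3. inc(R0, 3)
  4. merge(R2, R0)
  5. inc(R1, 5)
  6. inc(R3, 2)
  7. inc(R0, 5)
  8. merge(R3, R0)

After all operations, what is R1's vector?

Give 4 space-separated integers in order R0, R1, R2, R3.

Answer: 0 5 0 0

Derivation:
Op 1: merge R3<->R1 -> R3=(0,0,0,0) R1=(0,0,0,0)
Op 2: inc R0 by 4 -> R0=(4,0,0,0) value=4
Op 3: inc R0 by 3 -> R0=(7,0,0,0) value=7
Op 4: merge R2<->R0 -> R2=(7,0,0,0) R0=(7,0,0,0)
Op 5: inc R1 by 5 -> R1=(0,5,0,0) value=5
Op 6: inc R3 by 2 -> R3=(0,0,0,2) value=2
Op 7: inc R0 by 5 -> R0=(12,0,0,0) value=12
Op 8: merge R3<->R0 -> R3=(12,0,0,2) R0=(12,0,0,2)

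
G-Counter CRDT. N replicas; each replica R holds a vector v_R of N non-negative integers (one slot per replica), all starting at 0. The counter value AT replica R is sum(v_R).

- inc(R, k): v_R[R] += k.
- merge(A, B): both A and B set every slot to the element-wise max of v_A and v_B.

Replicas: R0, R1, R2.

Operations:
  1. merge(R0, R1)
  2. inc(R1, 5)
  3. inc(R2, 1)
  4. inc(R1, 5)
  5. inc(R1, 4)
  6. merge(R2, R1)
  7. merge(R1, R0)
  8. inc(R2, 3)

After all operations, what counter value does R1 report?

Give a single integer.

Op 1: merge R0<->R1 -> R0=(0,0,0) R1=(0,0,0)
Op 2: inc R1 by 5 -> R1=(0,5,0) value=5
Op 3: inc R2 by 1 -> R2=(0,0,1) value=1
Op 4: inc R1 by 5 -> R1=(0,10,0) value=10
Op 5: inc R1 by 4 -> R1=(0,14,0) value=14
Op 6: merge R2<->R1 -> R2=(0,14,1) R1=(0,14,1)
Op 7: merge R1<->R0 -> R1=(0,14,1) R0=(0,14,1)
Op 8: inc R2 by 3 -> R2=(0,14,4) value=18

Answer: 15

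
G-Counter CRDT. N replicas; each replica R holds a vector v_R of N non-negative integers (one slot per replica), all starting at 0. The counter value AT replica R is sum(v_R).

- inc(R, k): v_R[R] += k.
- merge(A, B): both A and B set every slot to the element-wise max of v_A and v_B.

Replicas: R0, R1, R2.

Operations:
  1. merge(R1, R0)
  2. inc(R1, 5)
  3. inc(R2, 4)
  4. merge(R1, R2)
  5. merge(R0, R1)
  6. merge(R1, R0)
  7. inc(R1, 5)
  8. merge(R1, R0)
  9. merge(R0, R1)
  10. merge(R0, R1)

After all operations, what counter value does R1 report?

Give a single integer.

Op 1: merge R1<->R0 -> R1=(0,0,0) R0=(0,0,0)
Op 2: inc R1 by 5 -> R1=(0,5,0) value=5
Op 3: inc R2 by 4 -> R2=(0,0,4) value=4
Op 4: merge R1<->R2 -> R1=(0,5,4) R2=(0,5,4)
Op 5: merge R0<->R1 -> R0=(0,5,4) R1=(0,5,4)
Op 6: merge R1<->R0 -> R1=(0,5,4) R0=(0,5,4)
Op 7: inc R1 by 5 -> R1=(0,10,4) value=14
Op 8: merge R1<->R0 -> R1=(0,10,4) R0=(0,10,4)
Op 9: merge R0<->R1 -> R0=(0,10,4) R1=(0,10,4)
Op 10: merge R0<->R1 -> R0=(0,10,4) R1=(0,10,4)

Answer: 14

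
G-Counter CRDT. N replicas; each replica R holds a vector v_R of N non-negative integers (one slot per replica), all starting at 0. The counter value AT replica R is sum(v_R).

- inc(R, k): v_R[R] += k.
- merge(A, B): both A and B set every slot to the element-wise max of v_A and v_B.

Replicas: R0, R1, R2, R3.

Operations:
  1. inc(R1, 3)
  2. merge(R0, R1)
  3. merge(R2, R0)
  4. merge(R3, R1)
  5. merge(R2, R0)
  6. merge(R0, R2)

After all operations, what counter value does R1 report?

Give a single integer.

Op 1: inc R1 by 3 -> R1=(0,3,0,0) value=3
Op 2: merge R0<->R1 -> R0=(0,3,0,0) R1=(0,3,0,0)
Op 3: merge R2<->R0 -> R2=(0,3,0,0) R0=(0,3,0,0)
Op 4: merge R3<->R1 -> R3=(0,3,0,0) R1=(0,3,0,0)
Op 5: merge R2<->R0 -> R2=(0,3,0,0) R0=(0,3,0,0)
Op 6: merge R0<->R2 -> R0=(0,3,0,0) R2=(0,3,0,0)

Answer: 3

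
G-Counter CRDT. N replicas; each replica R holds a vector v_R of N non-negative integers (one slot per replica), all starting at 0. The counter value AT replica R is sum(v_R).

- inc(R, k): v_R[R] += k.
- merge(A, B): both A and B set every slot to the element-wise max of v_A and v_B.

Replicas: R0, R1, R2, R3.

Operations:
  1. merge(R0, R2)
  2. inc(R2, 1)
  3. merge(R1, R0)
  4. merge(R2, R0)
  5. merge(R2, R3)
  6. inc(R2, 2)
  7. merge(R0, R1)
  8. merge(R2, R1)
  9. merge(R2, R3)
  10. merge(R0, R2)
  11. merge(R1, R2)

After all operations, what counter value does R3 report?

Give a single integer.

Op 1: merge R0<->R2 -> R0=(0,0,0,0) R2=(0,0,0,0)
Op 2: inc R2 by 1 -> R2=(0,0,1,0) value=1
Op 3: merge R1<->R0 -> R1=(0,0,0,0) R0=(0,0,0,0)
Op 4: merge R2<->R0 -> R2=(0,0,1,0) R0=(0,0,1,0)
Op 5: merge R2<->R3 -> R2=(0,0,1,0) R3=(0,0,1,0)
Op 6: inc R2 by 2 -> R2=(0,0,3,0) value=3
Op 7: merge R0<->R1 -> R0=(0,0,1,0) R1=(0,0,1,0)
Op 8: merge R2<->R1 -> R2=(0,0,3,0) R1=(0,0,3,0)
Op 9: merge R2<->R3 -> R2=(0,0,3,0) R3=(0,0,3,0)
Op 10: merge R0<->R2 -> R0=(0,0,3,0) R2=(0,0,3,0)
Op 11: merge R1<->R2 -> R1=(0,0,3,0) R2=(0,0,3,0)

Answer: 3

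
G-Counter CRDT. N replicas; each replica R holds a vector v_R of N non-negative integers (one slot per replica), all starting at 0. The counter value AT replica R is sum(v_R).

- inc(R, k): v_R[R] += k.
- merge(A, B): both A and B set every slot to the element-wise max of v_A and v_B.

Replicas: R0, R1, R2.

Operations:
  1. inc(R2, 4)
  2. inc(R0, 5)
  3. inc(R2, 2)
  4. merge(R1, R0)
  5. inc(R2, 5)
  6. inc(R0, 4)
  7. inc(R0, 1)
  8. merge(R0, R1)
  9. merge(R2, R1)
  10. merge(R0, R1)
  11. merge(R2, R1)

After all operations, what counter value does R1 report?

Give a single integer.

Op 1: inc R2 by 4 -> R2=(0,0,4) value=4
Op 2: inc R0 by 5 -> R0=(5,0,0) value=5
Op 3: inc R2 by 2 -> R2=(0,0,6) value=6
Op 4: merge R1<->R0 -> R1=(5,0,0) R0=(5,0,0)
Op 5: inc R2 by 5 -> R2=(0,0,11) value=11
Op 6: inc R0 by 4 -> R0=(9,0,0) value=9
Op 7: inc R0 by 1 -> R0=(10,0,0) value=10
Op 8: merge R0<->R1 -> R0=(10,0,0) R1=(10,0,0)
Op 9: merge R2<->R1 -> R2=(10,0,11) R1=(10,0,11)
Op 10: merge R0<->R1 -> R0=(10,0,11) R1=(10,0,11)
Op 11: merge R2<->R1 -> R2=(10,0,11) R1=(10,0,11)

Answer: 21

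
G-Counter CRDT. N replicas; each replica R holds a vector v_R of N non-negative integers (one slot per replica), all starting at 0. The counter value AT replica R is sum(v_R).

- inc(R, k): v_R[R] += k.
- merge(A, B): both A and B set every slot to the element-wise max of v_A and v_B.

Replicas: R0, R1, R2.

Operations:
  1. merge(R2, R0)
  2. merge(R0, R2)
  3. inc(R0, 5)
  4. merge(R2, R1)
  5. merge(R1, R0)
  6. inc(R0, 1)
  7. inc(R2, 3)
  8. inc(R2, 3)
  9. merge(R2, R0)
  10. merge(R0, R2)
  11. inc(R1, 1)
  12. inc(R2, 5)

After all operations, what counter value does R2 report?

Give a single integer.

Answer: 17

Derivation:
Op 1: merge R2<->R0 -> R2=(0,0,0) R0=(0,0,0)
Op 2: merge R0<->R2 -> R0=(0,0,0) R2=(0,0,0)
Op 3: inc R0 by 5 -> R0=(5,0,0) value=5
Op 4: merge R2<->R1 -> R2=(0,0,0) R1=(0,0,0)
Op 5: merge R1<->R0 -> R1=(5,0,0) R0=(5,0,0)
Op 6: inc R0 by 1 -> R0=(6,0,0) value=6
Op 7: inc R2 by 3 -> R2=(0,0,3) value=3
Op 8: inc R2 by 3 -> R2=(0,0,6) value=6
Op 9: merge R2<->R0 -> R2=(6,0,6) R0=(6,0,6)
Op 10: merge R0<->R2 -> R0=(6,0,6) R2=(6,0,6)
Op 11: inc R1 by 1 -> R1=(5,1,0) value=6
Op 12: inc R2 by 5 -> R2=(6,0,11) value=17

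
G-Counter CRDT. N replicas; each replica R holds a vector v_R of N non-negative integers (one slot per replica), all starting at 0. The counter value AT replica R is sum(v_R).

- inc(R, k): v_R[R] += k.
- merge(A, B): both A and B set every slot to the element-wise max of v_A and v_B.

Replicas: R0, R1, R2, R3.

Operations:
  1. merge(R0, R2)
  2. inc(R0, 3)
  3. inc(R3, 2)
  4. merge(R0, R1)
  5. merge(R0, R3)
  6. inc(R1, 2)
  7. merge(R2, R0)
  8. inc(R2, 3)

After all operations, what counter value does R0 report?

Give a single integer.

Op 1: merge R0<->R2 -> R0=(0,0,0,0) R2=(0,0,0,0)
Op 2: inc R0 by 3 -> R0=(3,0,0,0) value=3
Op 3: inc R3 by 2 -> R3=(0,0,0,2) value=2
Op 4: merge R0<->R1 -> R0=(3,0,0,0) R1=(3,0,0,0)
Op 5: merge R0<->R3 -> R0=(3,0,0,2) R3=(3,0,0,2)
Op 6: inc R1 by 2 -> R1=(3,2,0,0) value=5
Op 7: merge R2<->R0 -> R2=(3,0,0,2) R0=(3,0,0,2)
Op 8: inc R2 by 3 -> R2=(3,0,3,2) value=8

Answer: 5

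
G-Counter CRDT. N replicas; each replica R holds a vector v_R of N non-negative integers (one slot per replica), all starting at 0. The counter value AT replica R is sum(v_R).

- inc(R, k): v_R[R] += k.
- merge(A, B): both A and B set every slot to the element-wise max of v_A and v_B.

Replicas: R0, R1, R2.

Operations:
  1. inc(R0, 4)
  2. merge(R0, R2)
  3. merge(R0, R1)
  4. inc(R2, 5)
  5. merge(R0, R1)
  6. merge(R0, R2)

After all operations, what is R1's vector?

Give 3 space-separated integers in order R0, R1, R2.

Op 1: inc R0 by 4 -> R0=(4,0,0) value=4
Op 2: merge R0<->R2 -> R0=(4,0,0) R2=(4,0,0)
Op 3: merge R0<->R1 -> R0=(4,0,0) R1=(4,0,0)
Op 4: inc R2 by 5 -> R2=(4,0,5) value=9
Op 5: merge R0<->R1 -> R0=(4,0,0) R1=(4,0,0)
Op 6: merge R0<->R2 -> R0=(4,0,5) R2=(4,0,5)

Answer: 4 0 0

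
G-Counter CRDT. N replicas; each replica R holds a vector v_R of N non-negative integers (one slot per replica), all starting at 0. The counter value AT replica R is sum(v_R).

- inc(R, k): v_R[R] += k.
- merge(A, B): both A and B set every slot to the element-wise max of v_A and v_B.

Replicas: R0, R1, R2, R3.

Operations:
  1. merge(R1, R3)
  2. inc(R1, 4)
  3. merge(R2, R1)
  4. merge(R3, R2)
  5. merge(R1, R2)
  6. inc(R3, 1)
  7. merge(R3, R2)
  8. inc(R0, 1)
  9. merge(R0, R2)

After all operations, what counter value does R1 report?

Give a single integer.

Op 1: merge R1<->R3 -> R1=(0,0,0,0) R3=(0,0,0,0)
Op 2: inc R1 by 4 -> R1=(0,4,0,0) value=4
Op 3: merge R2<->R1 -> R2=(0,4,0,0) R1=(0,4,0,0)
Op 4: merge R3<->R2 -> R3=(0,4,0,0) R2=(0,4,0,0)
Op 5: merge R1<->R2 -> R1=(0,4,0,0) R2=(0,4,0,0)
Op 6: inc R3 by 1 -> R3=(0,4,0,1) value=5
Op 7: merge R3<->R2 -> R3=(0,4,0,1) R2=(0,4,0,1)
Op 8: inc R0 by 1 -> R0=(1,0,0,0) value=1
Op 9: merge R0<->R2 -> R0=(1,4,0,1) R2=(1,4,0,1)

Answer: 4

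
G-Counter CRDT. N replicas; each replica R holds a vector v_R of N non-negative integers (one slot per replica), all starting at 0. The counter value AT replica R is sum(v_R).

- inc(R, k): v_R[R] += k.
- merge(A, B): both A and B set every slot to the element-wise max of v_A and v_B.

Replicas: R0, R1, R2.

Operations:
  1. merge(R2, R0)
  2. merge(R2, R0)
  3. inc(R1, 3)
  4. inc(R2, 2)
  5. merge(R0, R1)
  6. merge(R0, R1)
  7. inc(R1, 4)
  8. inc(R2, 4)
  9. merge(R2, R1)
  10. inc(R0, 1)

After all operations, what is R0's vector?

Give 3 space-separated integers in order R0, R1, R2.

Answer: 1 3 0

Derivation:
Op 1: merge R2<->R0 -> R2=(0,0,0) R0=(0,0,0)
Op 2: merge R2<->R0 -> R2=(0,0,0) R0=(0,0,0)
Op 3: inc R1 by 3 -> R1=(0,3,0) value=3
Op 4: inc R2 by 2 -> R2=(0,0,2) value=2
Op 5: merge R0<->R1 -> R0=(0,3,0) R1=(0,3,0)
Op 6: merge R0<->R1 -> R0=(0,3,0) R1=(0,3,0)
Op 7: inc R1 by 4 -> R1=(0,7,0) value=7
Op 8: inc R2 by 4 -> R2=(0,0,6) value=6
Op 9: merge R2<->R1 -> R2=(0,7,6) R1=(0,7,6)
Op 10: inc R0 by 1 -> R0=(1,3,0) value=4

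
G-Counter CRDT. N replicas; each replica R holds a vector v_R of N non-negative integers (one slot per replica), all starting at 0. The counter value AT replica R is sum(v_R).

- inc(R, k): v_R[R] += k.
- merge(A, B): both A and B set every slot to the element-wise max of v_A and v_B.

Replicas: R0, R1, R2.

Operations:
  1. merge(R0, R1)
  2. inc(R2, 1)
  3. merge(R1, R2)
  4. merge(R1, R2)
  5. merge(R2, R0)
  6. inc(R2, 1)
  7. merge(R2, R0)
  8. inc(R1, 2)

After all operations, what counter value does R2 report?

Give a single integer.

Op 1: merge R0<->R1 -> R0=(0,0,0) R1=(0,0,0)
Op 2: inc R2 by 1 -> R2=(0,0,1) value=1
Op 3: merge R1<->R2 -> R1=(0,0,1) R2=(0,0,1)
Op 4: merge R1<->R2 -> R1=(0,0,1) R2=(0,0,1)
Op 5: merge R2<->R0 -> R2=(0,0,1) R0=(0,0,1)
Op 6: inc R2 by 1 -> R2=(0,0,2) value=2
Op 7: merge R2<->R0 -> R2=(0,0,2) R0=(0,0,2)
Op 8: inc R1 by 2 -> R1=(0,2,1) value=3

Answer: 2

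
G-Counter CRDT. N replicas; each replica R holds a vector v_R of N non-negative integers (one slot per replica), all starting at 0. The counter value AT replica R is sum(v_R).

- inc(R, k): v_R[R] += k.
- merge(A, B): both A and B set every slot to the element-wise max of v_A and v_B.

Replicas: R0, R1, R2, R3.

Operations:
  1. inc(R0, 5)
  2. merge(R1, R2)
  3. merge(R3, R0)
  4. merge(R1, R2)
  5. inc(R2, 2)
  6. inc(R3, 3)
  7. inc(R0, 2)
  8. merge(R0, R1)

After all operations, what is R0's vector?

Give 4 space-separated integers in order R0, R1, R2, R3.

Answer: 7 0 0 0

Derivation:
Op 1: inc R0 by 5 -> R0=(5,0,0,0) value=5
Op 2: merge R1<->R2 -> R1=(0,0,0,0) R2=(0,0,0,0)
Op 3: merge R3<->R0 -> R3=(5,0,0,0) R0=(5,0,0,0)
Op 4: merge R1<->R2 -> R1=(0,0,0,0) R2=(0,0,0,0)
Op 5: inc R2 by 2 -> R2=(0,0,2,0) value=2
Op 6: inc R3 by 3 -> R3=(5,0,0,3) value=8
Op 7: inc R0 by 2 -> R0=(7,0,0,0) value=7
Op 8: merge R0<->R1 -> R0=(7,0,0,0) R1=(7,0,0,0)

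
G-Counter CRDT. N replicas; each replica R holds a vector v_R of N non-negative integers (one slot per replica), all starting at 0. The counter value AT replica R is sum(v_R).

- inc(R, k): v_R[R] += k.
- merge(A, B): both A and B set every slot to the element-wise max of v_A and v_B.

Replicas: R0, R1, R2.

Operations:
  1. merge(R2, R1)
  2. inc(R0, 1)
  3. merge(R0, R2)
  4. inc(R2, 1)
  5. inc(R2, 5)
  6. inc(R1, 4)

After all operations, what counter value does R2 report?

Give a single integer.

Op 1: merge R2<->R1 -> R2=(0,0,0) R1=(0,0,0)
Op 2: inc R0 by 1 -> R0=(1,0,0) value=1
Op 3: merge R0<->R2 -> R0=(1,0,0) R2=(1,0,0)
Op 4: inc R2 by 1 -> R2=(1,0,1) value=2
Op 5: inc R2 by 5 -> R2=(1,0,6) value=7
Op 6: inc R1 by 4 -> R1=(0,4,0) value=4

Answer: 7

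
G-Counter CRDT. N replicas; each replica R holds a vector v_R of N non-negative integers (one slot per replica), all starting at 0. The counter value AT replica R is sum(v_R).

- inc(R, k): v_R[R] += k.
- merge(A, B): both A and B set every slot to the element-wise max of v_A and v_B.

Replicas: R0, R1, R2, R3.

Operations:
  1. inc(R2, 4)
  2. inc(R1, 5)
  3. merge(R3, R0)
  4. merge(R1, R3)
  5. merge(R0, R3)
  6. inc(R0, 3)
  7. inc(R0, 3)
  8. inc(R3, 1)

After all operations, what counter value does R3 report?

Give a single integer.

Answer: 6

Derivation:
Op 1: inc R2 by 4 -> R2=(0,0,4,0) value=4
Op 2: inc R1 by 5 -> R1=(0,5,0,0) value=5
Op 3: merge R3<->R0 -> R3=(0,0,0,0) R0=(0,0,0,0)
Op 4: merge R1<->R3 -> R1=(0,5,0,0) R3=(0,5,0,0)
Op 5: merge R0<->R3 -> R0=(0,5,0,0) R3=(0,5,0,0)
Op 6: inc R0 by 3 -> R0=(3,5,0,0) value=8
Op 7: inc R0 by 3 -> R0=(6,5,0,0) value=11
Op 8: inc R3 by 1 -> R3=(0,5,0,1) value=6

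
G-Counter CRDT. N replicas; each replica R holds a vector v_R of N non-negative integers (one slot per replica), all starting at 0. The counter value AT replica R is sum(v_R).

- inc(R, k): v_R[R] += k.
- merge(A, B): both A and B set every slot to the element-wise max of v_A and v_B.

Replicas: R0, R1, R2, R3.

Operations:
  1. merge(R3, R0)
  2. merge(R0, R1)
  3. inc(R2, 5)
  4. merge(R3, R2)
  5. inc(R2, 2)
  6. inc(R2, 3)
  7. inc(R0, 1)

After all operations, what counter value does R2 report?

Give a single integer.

Op 1: merge R3<->R0 -> R3=(0,0,0,0) R0=(0,0,0,0)
Op 2: merge R0<->R1 -> R0=(0,0,0,0) R1=(0,0,0,0)
Op 3: inc R2 by 5 -> R2=(0,0,5,0) value=5
Op 4: merge R3<->R2 -> R3=(0,0,5,0) R2=(0,0,5,0)
Op 5: inc R2 by 2 -> R2=(0,0,7,0) value=7
Op 6: inc R2 by 3 -> R2=(0,0,10,0) value=10
Op 7: inc R0 by 1 -> R0=(1,0,0,0) value=1

Answer: 10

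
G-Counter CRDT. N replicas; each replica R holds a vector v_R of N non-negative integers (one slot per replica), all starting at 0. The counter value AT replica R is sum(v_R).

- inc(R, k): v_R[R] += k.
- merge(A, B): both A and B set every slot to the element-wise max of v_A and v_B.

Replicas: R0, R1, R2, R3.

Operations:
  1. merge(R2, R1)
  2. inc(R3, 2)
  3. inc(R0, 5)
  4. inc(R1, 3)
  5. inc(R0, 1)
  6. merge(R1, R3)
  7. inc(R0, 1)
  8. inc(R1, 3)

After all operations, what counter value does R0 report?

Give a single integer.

Op 1: merge R2<->R1 -> R2=(0,0,0,0) R1=(0,0,0,0)
Op 2: inc R3 by 2 -> R3=(0,0,0,2) value=2
Op 3: inc R0 by 5 -> R0=(5,0,0,0) value=5
Op 4: inc R1 by 3 -> R1=(0,3,0,0) value=3
Op 5: inc R0 by 1 -> R0=(6,0,0,0) value=6
Op 6: merge R1<->R3 -> R1=(0,3,0,2) R3=(0,3,0,2)
Op 7: inc R0 by 1 -> R0=(7,0,0,0) value=7
Op 8: inc R1 by 3 -> R1=(0,6,0,2) value=8

Answer: 7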